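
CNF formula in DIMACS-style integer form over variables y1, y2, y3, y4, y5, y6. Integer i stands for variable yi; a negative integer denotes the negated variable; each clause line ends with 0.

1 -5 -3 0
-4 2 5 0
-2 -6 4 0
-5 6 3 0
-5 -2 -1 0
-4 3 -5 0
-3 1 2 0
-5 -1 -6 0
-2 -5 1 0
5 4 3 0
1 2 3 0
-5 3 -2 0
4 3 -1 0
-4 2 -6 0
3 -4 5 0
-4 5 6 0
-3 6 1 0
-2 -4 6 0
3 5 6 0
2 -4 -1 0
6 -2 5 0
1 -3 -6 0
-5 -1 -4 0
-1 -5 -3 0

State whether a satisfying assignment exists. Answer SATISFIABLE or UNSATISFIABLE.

SATISFIABLE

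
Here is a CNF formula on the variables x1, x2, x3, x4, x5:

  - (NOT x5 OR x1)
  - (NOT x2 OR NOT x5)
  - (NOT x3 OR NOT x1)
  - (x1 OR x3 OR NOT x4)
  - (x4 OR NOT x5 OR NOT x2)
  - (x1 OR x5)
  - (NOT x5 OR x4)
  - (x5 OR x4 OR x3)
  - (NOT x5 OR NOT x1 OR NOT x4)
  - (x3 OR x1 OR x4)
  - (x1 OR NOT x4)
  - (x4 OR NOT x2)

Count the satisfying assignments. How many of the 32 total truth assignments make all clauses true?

The models are:
  x1=1 x2=0 x3=0 x4=1 x5=0
  x1=1 x2=1 x3=0 x4=1 x5=0
That's 2 in total.

2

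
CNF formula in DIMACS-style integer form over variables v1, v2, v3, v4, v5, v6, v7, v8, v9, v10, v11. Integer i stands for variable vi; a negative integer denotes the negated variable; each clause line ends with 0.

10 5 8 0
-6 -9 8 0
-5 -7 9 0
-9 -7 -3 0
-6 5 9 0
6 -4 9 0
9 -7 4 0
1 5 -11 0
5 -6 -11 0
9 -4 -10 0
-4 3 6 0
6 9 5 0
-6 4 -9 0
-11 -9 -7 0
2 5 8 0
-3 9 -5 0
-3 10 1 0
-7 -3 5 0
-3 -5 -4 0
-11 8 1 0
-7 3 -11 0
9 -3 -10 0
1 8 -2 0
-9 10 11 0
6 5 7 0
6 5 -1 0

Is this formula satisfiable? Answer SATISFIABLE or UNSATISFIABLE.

SATISFIABLE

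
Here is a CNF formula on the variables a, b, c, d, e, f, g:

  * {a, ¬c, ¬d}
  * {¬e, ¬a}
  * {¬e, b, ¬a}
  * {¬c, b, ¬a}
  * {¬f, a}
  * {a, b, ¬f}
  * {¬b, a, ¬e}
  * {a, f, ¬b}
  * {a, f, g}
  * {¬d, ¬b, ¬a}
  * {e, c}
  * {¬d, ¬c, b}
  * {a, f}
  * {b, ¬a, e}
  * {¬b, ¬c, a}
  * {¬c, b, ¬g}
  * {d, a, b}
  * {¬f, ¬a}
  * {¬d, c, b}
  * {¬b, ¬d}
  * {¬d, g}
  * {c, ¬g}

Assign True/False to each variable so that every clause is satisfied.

Branch on a: take a = True.
  then e is forced to False.
  then c is forced to True.
  then b is forced to True.
  then d is forced to False.
  then f is forced to False.
g is now unconstrained; take g = True.
Check each clause:
  1. {a, ¬c, ¬d} — a is true.
  2. {¬e, ¬a} — ¬e is true.
  3. {¬e, b, ¬a} — b is true.
  4. {b, ¬a, ¬c} — b is true.
  5. {¬f, a} — a is true.
  6. {b, ¬f, a} — a is true.
  7. {¬e, a, ¬b} — a is true.
  8. {f, ¬b, a} — a is true.
  9. {f, g, a} — a is true.
  10. {¬a, ¬d, ¬b} — ¬d is true.
  11. {c, e} — c is true.
  12. {b, ¬d, ¬c} — b is true.
  13. {f, a} — a is true.
  14. {b, ¬a, e} — b is true.
  15. {¬b, ¬c, a} — a is true.
  16. {¬c, ¬g, b} — b is true.
  17. {a, d, b} — a is true.
  18. {¬a, ¬f} — ¬f is true.
  19. {¬d, c, b} — b is true.
  20. {¬d, ¬b} — ¬d is true.
  21. {g, ¬d} — ¬d is true.
  22. {¬g, c} — c is true.

a=1, b=1, c=1, d=0, e=0, f=0, g=1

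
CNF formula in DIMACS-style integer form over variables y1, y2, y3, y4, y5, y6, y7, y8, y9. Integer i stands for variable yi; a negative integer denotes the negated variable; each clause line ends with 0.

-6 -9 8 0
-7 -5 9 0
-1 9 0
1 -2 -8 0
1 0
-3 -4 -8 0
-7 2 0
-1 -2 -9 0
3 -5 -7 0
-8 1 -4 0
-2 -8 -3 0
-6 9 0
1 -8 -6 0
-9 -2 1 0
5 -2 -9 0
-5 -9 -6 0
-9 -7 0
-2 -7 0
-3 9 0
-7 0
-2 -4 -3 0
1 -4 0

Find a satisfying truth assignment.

y1=True, y2=False, y3=False, y4=False, y5=False, y6=False, y7=False, y8=True, y9=True

Check each clause:
  1. (~y9 | ~y6 | y8) — y8 is true.
  2. (~y5 | y9 | ~y7) — y9 is true.
  3. (y9 | ~y1) — y9 is true.
  4. (~y8 | ~y2 | y1) — y1 is true.
  5. (y1) — y1 is true.
  6. (~y4 | ~y8 | ~y3) — ~y4 is true.
  7. (~y7 | y2) — ~y7 is true.
  8. (~y9 | ~y1 | ~y2) — ~y2 is true.
  9. (y3 | ~y7 | ~y5) — ~y7 is true.
  10. (~y4 | ~y8 | y1) — y1 is true.
  11. (~y8 | ~y3 | ~y2) — ~y3 is true.
  12. (y9 | ~y6) — y9 is true.
  13. (y1 | ~y8 | ~y6) — y1 is true.
  14. (y1 | ~y2 | ~y9) — y1 is true.
  15. (~y2 | y5 | ~y9) — ~y2 is true.
  16. (~y5 | ~y6 | ~y9) — ~y6 is true.
  17. (~y7 | ~y9) — ~y7 is true.
  18. (~y7 | ~y2) — ~y7 is true.
  19. (~y3 | y9) — y9 is true.
  20. (~y7) — ~y7 is true.
  21. (~y2 | ~y4 | ~y3) — ~y4 is true.
  22. (~y4 | y1) — y1 is true.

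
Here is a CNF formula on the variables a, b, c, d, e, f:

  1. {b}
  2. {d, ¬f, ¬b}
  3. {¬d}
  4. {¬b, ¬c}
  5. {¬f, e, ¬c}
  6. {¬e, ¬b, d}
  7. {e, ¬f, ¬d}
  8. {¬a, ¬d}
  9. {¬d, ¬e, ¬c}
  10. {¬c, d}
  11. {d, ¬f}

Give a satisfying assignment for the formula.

a = False, b = True, c = False, d = False, e = False, f = False

Unit propagation: (b) forces b = True.
(¬d) is a unit clause, so d = False.
Unit propagation: (¬f) forces f = False.
Unit propagation: (¬c) forces c = False.
(¬e) is a unit clause, so e = False.
a is now unconstrained; take a = False.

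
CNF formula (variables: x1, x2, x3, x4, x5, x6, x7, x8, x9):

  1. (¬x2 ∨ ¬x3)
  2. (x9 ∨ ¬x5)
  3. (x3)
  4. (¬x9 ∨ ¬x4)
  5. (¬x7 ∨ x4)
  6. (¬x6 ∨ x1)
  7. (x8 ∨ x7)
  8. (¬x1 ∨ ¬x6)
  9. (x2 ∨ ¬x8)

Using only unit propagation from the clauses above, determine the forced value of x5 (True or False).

Unit clause (x3) sets x3 = True.
(¬x2 ∨ ¬x3) with x3 = True leaves only ¬x2, so x2 = False.
(x2 ∨ ¬x8): since x2 = False, the clause reduces to (¬x8). x8 = False.
In (x8 ∨ x7), x8 is now false; x7 must hold, so x7 = True.
(¬x7 ∨ x4) with x7 = True leaves only x4, so x4 = True.
(¬x9 ∨ ¬x4): since x4 = True, the clause reduces to (¬x9). x9 = False.
(x9 ∨ ¬x5) with x9 = False leaves only ¬x5, so x5 = False.

False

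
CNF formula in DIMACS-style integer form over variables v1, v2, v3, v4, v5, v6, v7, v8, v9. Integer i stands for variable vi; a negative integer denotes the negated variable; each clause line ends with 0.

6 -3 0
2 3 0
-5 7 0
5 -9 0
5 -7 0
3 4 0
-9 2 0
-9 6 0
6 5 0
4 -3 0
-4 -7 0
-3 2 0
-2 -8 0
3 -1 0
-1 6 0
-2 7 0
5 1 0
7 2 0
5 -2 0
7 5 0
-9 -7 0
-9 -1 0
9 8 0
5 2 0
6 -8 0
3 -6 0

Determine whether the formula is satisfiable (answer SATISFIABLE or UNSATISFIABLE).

v2 = True:
  propagation gives v8=False, v7=True, v5=True, v4=False; an empty clause results — contradiction.
v2 = False:
  propagation gives v3=True; an empty clause results — contradiction.
Every branch closes, so no satisfying assignment exists.

UNSATISFIABLE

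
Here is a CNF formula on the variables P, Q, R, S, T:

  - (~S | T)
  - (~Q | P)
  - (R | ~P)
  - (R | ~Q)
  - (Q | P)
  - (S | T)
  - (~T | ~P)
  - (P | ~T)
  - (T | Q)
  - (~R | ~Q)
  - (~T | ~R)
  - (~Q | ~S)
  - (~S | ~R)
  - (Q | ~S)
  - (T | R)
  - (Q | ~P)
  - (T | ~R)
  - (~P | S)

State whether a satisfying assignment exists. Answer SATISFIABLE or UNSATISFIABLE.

UNSATISFIABLE

Q = True:
  propagation gives P=True, R=True; an empty clause results — contradiction.
Q = False:
  propagation gives P=True; an empty clause results — contradiction.
Every branch closes, so no satisfying assignment exists.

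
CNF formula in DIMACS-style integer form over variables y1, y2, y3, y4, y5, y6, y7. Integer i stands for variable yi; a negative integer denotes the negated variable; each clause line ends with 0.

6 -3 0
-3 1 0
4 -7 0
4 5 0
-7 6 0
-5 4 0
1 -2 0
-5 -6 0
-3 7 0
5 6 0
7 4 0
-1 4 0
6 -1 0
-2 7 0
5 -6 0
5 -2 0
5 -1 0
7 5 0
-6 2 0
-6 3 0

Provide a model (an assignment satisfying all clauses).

Pure literal: y4 appears only positively; assign y4 = True.
Try y1 = False.
  then y3 is forced to False.
  then y2 is forced to False.
  then y6 is forced to False.
  then y7 is forced to False.
  then y5 is forced to True.
Every clause has at least one true literal under this assignment.

y1 = 0, y2 = 0, y3 = 0, y4 = 1, y5 = 1, y6 = 0, y7 = 0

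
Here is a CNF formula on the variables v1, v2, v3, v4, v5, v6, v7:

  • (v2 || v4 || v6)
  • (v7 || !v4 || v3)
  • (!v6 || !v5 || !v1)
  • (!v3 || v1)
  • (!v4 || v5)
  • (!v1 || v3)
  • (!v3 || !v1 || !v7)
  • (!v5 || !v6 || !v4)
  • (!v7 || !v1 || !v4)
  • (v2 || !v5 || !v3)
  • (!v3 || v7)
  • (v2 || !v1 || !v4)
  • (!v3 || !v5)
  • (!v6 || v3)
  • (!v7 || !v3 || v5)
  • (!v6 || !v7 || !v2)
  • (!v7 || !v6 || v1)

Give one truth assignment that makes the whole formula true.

v1 = False, v2 = True, v3 = False, v4 = True, v5 = True, v6 = False, v7 = True

Check each clause:
  1. (v4 || v2 || v6) — v2 is true.
  2. (!v4 || v3 || v7) — v7 is true.
  3. (!v5 || !v6 || !v1) — !v6 is true.
  4. (!v3 || v1) — !v3 is true.
  5. (!v4 || v5) — v5 is true.
  6. (v3 || !v1) — !v1 is true.
  7. (!v3 || !v1 || !v7) — !v3 is true.
  8. (!v5 || !v6 || !v4) — !v6 is true.
  9. (!v7 || !v4 || !v1) — !v1 is true.
  10. (!v3 || !v5 || v2) — v2 is true.
  11. (!v3 || v7) — !v3 is true.
  12. (v2 || !v1 || !v4) — v2 is true.
  13. (!v3 || !v5) — !v3 is true.
  14. (v3 || !v6) — !v6 is true.
  15. (v5 || !v7 || !v3) — !v3 is true.
  16. (!v6 || !v7 || !v2) — !v6 is true.
  17. (!v7 || !v6 || v1) — !v6 is true.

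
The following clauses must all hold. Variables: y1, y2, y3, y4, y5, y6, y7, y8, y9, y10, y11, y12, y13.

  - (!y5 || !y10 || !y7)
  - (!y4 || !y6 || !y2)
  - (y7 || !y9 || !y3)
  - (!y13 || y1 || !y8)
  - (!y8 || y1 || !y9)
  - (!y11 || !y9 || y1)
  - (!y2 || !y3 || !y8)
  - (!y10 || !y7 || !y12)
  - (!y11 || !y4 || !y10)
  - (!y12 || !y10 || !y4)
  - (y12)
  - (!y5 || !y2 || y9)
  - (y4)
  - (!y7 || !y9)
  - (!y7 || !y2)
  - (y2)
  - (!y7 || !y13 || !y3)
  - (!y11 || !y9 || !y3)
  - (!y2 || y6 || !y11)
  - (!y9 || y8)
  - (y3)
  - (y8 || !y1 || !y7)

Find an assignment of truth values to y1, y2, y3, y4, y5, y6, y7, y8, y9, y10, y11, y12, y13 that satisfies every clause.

y1=False, y2=True, y3=True, y4=True, y5=False, y6=False, y7=False, y8=False, y9=False, y10=False, y11=False, y12=True, y13=False

Unit propagation: (y12) forces y12 = True.
Unit propagation: (y4) forces y4 = True.
(!y10) is a unit clause, so y10 = False.
The clause (y2) is unit: y2 must be True.
The clause (!y6) is unit: y6 must be False.
Unit propagation: (!y7) forces y7 = False.
(!y11) is a unit clause, so y11 = False.
Unit propagation: (y3) forces y3 = True.
(!y9) is a unit clause, so y9 = False.
Unit propagation: (!y8) forces y8 = False.
(!y5) is a unit clause, so y5 = False.
y1, y13 are now unconstrained; take y1 = False, y13 = False.
Check each clause:
  1. (!y10 || !y7 || !y5) — !y7 is true.
  2. (!y4 || !y2 || !y6) — !y6 is true.
  3. (!y9 || !y3 || y7) — !y9 is true.
  4. (y1 || !y8 || !y13) — !y8 is true.
  5. (y1 || !y8 || !y9) — !y8 is true.
  6. (!y11 || y1 || !y9) — !y11 is true.
  7. (!y8 || !y2 || !y3) — !y8 is true.
  8. (!y12 || !y10 || !y7) — !y7 is true.
  9. (!y11 || !y10 || !y4) — !y11 is true.
  10. (!y10 || !y12 || !y4) — !y10 is true.
  11. (y12) — y12 is true.
  12. (!y5 || y9 || !y2) — !y5 is true.
  13. (y4) — y4 is true.
  14. (!y9 || !y7) — !y7 is true.
  15. (!y2 || !y7) — !y7 is true.
  16. (y2) — y2 is true.
  17. (!y7 || !y3 || !y13) — !y7 is true.
  18. (!y11 || !y9 || !y3) — !y11 is true.
  19. (!y2 || y6 || !y11) — !y11 is true.
  20. (!y9 || y8) — !y9 is true.
  21. (y3) — y3 is true.
  22. (!y1 || !y7 || y8) — !y7 is true.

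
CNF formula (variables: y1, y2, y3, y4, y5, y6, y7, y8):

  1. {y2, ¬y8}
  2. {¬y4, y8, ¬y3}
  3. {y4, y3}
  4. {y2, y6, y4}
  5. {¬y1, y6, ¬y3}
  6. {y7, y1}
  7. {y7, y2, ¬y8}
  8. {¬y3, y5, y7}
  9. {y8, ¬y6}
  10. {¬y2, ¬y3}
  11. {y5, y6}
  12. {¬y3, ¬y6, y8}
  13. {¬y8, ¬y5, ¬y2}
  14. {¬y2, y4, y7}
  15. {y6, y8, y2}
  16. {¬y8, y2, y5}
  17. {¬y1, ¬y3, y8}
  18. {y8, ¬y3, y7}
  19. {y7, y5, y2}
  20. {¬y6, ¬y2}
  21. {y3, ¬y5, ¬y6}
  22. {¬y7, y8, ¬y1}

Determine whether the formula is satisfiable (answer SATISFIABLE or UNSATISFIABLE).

Try y1 = True.
The remaining clauses are satisfied by y2 = True, y3 = False, y4 = True, y5 = True, y6 = False, y7 = False, y8 = False.
So y1=T, y2=T, y3=F, y4=T, y5=T, y6=F, y7=F, y8=F is a satisfying assignment.

SATISFIABLE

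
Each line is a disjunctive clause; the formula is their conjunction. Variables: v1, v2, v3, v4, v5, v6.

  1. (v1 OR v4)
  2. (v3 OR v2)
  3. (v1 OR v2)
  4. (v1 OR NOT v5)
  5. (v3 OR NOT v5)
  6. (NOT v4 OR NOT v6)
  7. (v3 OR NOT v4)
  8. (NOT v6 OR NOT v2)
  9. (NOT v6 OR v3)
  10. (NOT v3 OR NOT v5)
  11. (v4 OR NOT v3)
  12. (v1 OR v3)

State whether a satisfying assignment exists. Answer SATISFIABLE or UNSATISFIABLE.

SATISFIABLE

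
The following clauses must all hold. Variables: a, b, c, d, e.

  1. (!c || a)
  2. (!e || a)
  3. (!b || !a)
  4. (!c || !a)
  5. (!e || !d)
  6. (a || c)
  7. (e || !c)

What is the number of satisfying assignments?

3

The models are:
  a=T b=F c=F d=F e=F
  a=T b=F c=F d=F e=T
  a=T b=F c=F d=T e=F
Count: 3.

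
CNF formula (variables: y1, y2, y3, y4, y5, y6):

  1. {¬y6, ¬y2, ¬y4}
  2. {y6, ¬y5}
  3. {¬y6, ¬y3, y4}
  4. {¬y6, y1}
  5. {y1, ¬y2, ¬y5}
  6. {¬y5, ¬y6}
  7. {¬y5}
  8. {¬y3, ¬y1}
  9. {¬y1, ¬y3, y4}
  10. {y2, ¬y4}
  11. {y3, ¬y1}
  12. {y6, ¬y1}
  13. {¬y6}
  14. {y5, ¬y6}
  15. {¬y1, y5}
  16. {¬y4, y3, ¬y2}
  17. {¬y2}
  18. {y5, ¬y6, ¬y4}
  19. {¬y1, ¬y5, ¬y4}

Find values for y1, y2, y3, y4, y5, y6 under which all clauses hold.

y1=False, y2=False, y3=False, y4=False, y5=False, y6=False

The clause (¬y5) is unit: y5 must be False.
(¬y6) is a unit clause, so y6 = False.
(¬y1) is a unit clause, so y1 = False.
The clause (¬y2) is unit: y2 must be False.
Unit propagation: (¬y4) forces y4 = False.
y3 is now unconstrained; take y3 = False.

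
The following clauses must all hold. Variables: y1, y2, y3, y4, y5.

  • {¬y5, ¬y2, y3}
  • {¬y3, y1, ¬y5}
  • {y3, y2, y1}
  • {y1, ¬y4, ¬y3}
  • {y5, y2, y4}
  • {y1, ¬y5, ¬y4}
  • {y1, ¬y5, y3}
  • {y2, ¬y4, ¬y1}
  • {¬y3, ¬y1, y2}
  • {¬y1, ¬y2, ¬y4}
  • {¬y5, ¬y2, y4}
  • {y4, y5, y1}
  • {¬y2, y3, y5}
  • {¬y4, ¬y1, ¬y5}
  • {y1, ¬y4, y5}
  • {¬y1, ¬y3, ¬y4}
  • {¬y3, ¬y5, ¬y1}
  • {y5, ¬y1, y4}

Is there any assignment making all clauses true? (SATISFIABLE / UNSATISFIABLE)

Branch on y1: take y1 = True.
Try y2 = False.
  then y4 is forced to False.
  then y5 is forced to True.
  then y3 is forced to False.
So y1=T, y2=F, y3=F, y4=F, y5=T is a satisfying assignment.

SATISFIABLE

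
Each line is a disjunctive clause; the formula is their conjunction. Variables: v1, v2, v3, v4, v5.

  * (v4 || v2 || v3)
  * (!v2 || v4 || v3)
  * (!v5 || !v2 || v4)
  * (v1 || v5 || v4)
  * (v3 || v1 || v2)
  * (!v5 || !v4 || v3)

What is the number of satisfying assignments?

15

Split on v4, then v2.
  v4=T, v2=T: v1 free; 3 ways for (v3,v5) × 2^1 = 6.
  v4=T, v2=F: 5 of the 8 assignments to (v1,v3,v5) work.
  v4=F, v2=T: remaining (v1,v3,v5) ∈ {(T,T,F)} — 1.
  v4=F, v2=F: remaining (v1,v3,v5) ∈ {(F,T,T); (T,T,F); (T,T,T)} — 3.
Total: 6 + 5 + 1 + 3 = 15.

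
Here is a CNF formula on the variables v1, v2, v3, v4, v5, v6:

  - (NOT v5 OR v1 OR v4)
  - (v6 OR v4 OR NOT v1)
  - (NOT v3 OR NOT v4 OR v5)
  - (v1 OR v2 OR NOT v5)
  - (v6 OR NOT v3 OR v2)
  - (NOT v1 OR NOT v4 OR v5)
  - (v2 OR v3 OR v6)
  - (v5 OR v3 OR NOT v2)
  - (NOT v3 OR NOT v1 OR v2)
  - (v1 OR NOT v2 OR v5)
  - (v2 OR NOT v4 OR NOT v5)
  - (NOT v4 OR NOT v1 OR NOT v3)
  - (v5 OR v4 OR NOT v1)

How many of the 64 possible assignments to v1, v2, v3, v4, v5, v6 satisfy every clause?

Split on v1, then v5.
  v1=T, v5=T: 5 of the 16 assignments to (v2,v3,v4,v6) work.
  v1=T, v5=F: a clause becomes empty — 0.
  v1=F, v5=T: remaining (v2,v3,v4,v6) ∈ {(T,F,T,F); (T,F,T,T); (T,T,T,F); (T,T,T,T)} — 4.
  v1=F, v5=F: remaining (v2,v3,v4,v6) ∈ {(F,F,F,T); (F,F,T,T); (F,T,F,T)} — 3.
Total: 5 + 0 + 4 + 3 = 12.

12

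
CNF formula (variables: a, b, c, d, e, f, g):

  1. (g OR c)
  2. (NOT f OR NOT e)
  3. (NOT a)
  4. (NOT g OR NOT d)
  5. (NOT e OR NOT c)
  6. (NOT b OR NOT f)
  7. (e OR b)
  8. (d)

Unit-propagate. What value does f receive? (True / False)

Unit clause (NOT a) sets a = False.
(d) stands alone — d = True.
In (NOT d OR NOT g), NOT d is now false; NOT g must hold, so g = False.
In (g OR c), g is now false; c must hold, so c = True.
In (NOT c OR NOT e), NOT c is now false; NOT e must hold, so e = False.
From (e OR b) and e = False: b = True.
In (NOT b OR NOT f), NOT b is now false; NOT f must hold, so f = False.

False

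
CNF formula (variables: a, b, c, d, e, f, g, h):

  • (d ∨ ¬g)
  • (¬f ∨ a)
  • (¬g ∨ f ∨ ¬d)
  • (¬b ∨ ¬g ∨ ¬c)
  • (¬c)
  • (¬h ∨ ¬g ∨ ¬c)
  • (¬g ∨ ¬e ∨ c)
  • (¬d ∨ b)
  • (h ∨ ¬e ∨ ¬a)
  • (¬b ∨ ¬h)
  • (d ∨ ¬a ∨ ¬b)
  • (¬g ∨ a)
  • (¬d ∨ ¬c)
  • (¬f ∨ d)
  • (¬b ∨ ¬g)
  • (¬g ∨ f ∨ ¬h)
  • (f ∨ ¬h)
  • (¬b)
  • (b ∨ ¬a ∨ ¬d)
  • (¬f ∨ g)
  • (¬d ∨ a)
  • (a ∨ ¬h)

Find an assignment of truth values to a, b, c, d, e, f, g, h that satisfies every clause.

a=1, b=0, c=0, d=0, e=0, f=0, g=0, h=0

Check each clause:
  1. (¬g ∨ d) — ¬g is true.
  2. (¬f ∨ a) — a is true.
  3. (¬g ∨ ¬d ∨ f) — ¬g is true.
  4. (¬g ∨ ¬b ∨ ¬c) — ¬g is true.
  5. (¬c) — ¬c is true.
  6. (¬g ∨ ¬h ∨ ¬c) — ¬h is true.
  7. (¬e ∨ c ∨ ¬g) — ¬g is true.
  8. (¬d ∨ b) — ¬d is true.
  9. (¬a ∨ h ∨ ¬e) — ¬e is true.
  10. (¬h ∨ ¬b) — ¬h is true.
  11. (d ∨ ¬a ∨ ¬b) — ¬b is true.
  12. (a ∨ ¬g) — a is true.
  13. (¬d ∨ ¬c) — ¬d is true.
  14. (¬f ∨ d) — ¬f is true.
  15. (¬g ∨ ¬b) — ¬g is true.
  16. (f ∨ ¬h ∨ ¬g) — ¬h is true.
  17. (¬h ∨ f) — ¬h is true.
  18. (¬b) — ¬b is true.
  19. (b ∨ ¬a ∨ ¬d) — ¬d is true.
  20. (¬f ∨ g) — ¬f is true.
  21. (¬d ∨ a) — a is true.
  22. (a ∨ ¬h) — ¬h is true.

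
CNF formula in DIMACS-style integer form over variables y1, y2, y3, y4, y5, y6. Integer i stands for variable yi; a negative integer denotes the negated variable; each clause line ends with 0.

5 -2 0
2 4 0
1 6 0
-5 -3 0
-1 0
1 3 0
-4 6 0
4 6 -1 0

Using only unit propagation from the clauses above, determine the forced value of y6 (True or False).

(¬y1) is a unit clause: y1 = False.
In (y1 ∨ y6), y1 is now false; y6 must hold, so y6 = True.

True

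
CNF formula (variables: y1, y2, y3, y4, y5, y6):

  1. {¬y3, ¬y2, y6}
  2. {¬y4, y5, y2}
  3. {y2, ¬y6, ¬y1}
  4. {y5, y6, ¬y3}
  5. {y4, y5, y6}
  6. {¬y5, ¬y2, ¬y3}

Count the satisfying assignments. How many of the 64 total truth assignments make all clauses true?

32

Case analysis on y2 and y5:
  y2=T, y5=T: forces y3=F; y1, y4, y6 free → 2^3 = 8.
  y2=T, y5=F: y1 free; 5 ways for (y3,y4,y6) × 2^1 = 10.
  y2=F, y5=T: y3, y4 free; 3 ways for (y1,y6) × 2^2 = 12.
  y2=F, y5=F: remaining (y1,y3,y4,y6) ∈ {(F,F,F,T); (F,T,F,T)} — 2.
Total: 8 + 10 + 12 + 2 = 32.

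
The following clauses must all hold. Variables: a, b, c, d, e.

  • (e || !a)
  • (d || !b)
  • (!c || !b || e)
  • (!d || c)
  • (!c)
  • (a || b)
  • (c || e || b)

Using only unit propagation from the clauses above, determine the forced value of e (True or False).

(!c) stands alone — c = False.
(!d || c): since c = False, the clause reduces to (!d). d = False.
In (!b || d), d is now false; !b must hold, so b = False.
(b || a): since b = False, the clause reduces to (a). a = True.
(e || !a): since a = True, the clause reduces to (e). e = True.

True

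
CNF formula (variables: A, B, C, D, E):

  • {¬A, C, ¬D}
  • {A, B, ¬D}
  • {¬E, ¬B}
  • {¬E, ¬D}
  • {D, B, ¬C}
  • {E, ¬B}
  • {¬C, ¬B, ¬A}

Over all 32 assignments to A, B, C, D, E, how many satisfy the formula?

5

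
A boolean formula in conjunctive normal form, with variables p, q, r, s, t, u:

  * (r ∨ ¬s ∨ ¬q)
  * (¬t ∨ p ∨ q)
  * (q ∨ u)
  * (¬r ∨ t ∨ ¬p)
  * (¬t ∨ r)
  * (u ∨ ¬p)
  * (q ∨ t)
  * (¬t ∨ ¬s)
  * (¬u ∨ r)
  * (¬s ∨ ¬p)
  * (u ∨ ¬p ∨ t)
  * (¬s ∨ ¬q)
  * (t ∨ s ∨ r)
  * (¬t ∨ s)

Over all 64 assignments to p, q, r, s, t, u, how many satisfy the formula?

The models are:
  p=0 q=1 r=1 s=0 t=0 u=0
  p=0 q=1 r=1 s=0 t=0 u=1
Count: 2.

2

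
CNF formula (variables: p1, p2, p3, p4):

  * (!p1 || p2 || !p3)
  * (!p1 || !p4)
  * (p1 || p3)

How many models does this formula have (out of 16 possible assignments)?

7

Satisfying assignments:
  p1=0 p2=0 p3=1 p4=0
  p1=0 p2=0 p3=1 p4=1
  p1=0 p2=1 p3=1 p4=0
  p1=0 p2=1 p3=1 p4=1
  p1=1 p2=0 p3=0 p4=0
  p1=1 p2=1 p3=0 p4=0
  p1=1 p2=1 p3=1 p4=0
Count: 7.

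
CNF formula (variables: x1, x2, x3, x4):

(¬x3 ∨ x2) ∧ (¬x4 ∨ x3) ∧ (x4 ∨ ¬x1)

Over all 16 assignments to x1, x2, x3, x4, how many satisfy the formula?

Satisfying assignments:
  x1=F x2=F x3=F x4=F
  x1=F x2=T x3=F x4=F
  x1=F x2=T x3=T x4=F
  x1=F x2=T x3=T x4=T
  x1=T x2=T x3=T x4=T
That's 5 in total.

5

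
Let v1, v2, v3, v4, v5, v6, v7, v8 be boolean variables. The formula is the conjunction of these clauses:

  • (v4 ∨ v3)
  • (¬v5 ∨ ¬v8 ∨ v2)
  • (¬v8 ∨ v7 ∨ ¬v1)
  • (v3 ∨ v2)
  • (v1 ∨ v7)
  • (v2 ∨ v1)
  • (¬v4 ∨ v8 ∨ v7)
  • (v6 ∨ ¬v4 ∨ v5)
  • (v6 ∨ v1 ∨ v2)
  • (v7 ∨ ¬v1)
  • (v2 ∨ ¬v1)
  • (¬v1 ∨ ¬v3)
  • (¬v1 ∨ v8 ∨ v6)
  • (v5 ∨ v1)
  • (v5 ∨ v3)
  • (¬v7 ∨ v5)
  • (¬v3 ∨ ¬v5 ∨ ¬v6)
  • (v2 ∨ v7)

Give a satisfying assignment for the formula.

v1=1  v2=1  v3=0  v4=1  v5=1  v6=0  v7=1  v8=1

Check each clause:
  1. (v4 ∨ v3) — v4 is true.
  2. (¬v8 ∨ v2 ∨ ¬v5) — v2 is true.
  3. (¬v1 ∨ ¬v8 ∨ v7) — v7 is true.
  4. (v3 ∨ v2) — v2 is true.
  5. (v1 ∨ v7) — v1 is true.
  6. (v1 ∨ v2) — v1 is true.
  7. (v8 ∨ v7 ∨ ¬v4) — v8 is true.
  8. (v5 ∨ v6 ∨ ¬v4) — v5 is true.
  9. (v1 ∨ v6 ∨ v2) — v1 is true.
  10. (¬v1 ∨ v7) — v7 is true.
  11. (¬v1 ∨ v2) — v2 is true.
  12. (¬v1 ∨ ¬v3) — ¬v3 is true.
  13. (v6 ∨ v8 ∨ ¬v1) — v8 is true.
  14. (v5 ∨ v1) — v1 is true.
  15. (v3 ∨ v5) — v5 is true.
  16. (v5 ∨ ¬v7) — v5 is true.
  17. (¬v3 ∨ ¬v5 ∨ ¬v6) — ¬v6 is true.
  18. (v2 ∨ v7) — v2 is true.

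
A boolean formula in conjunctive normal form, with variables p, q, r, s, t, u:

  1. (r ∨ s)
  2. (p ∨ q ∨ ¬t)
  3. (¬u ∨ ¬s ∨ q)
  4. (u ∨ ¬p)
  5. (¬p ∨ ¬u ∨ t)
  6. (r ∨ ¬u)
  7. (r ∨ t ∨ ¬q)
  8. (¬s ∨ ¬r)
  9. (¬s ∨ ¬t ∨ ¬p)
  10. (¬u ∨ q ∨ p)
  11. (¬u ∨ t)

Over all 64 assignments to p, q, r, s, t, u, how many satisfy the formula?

8

Case analysis on u and p:
  u=1, p=1: remaining (q,r,s,t) ∈ {(0,1,0,1); (1,1,0,1)} — 2.
  u=1, p=0: remaining (q,r,s,t) ∈ {(1,1,0,1)} — 1.
  u=0, p=1: a clause becomes empty — 0.
  u=0, p=0: 5 of the 16 assignments to (q,r,s,t) work.
Total: 2 + 1 + 0 + 5 = 8.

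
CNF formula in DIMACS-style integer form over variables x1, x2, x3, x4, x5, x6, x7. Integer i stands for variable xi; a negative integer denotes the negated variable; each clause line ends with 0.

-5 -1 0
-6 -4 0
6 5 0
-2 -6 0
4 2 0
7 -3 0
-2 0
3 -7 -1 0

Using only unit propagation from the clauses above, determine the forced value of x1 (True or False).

False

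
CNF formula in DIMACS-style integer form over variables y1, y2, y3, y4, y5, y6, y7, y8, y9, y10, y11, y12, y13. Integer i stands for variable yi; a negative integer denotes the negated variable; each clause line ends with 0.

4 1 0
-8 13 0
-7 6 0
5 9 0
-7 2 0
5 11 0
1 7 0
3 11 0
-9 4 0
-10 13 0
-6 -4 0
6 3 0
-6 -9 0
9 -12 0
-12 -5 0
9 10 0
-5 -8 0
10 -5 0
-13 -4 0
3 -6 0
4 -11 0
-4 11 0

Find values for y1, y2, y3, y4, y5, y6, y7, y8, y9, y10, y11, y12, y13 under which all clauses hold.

Pure literal: y1 appears only positively; assign y1 = True.
y3 occurs only positively in the remaining clauses — set y3 = True.
Set y2 = False and propagate.
  then y7 is forced to False.
Set y4 = False and propagate.
  then y9 is forced to False.
  then y5 is forced to True.
  then y12 is forced to False.
  then y10 is forced to True.
  then y13 is forced to True.
  then y8 is forced to False.
  then y11 is forced to False.
y6 is now unconstrained; take y6 = False.
Check each clause:
  1. (y4 | y1) — y1 is true.
  2. (y13 | ~y8) — ~y8 is true.
  3. (~y7 | y6) — ~y7 is true.
  4. (y5 | y9) — y5 is true.
  5. (y2 | ~y7) — ~y7 is true.
  6. (y5 | y11) — y5 is true.
  7. (y7 | y1) — y1 is true.
  8. (y3 | y11) — y3 is true.
  9. (y4 | ~y9) — ~y9 is true.
  10. (y13 | ~y10) — y13 is true.
  11. (~y4 | ~y6) — ~y6 is true.
  12. (y6 | y3) — y3 is true.
  13. (~y9 | ~y6) — ~y6 is true.
  14. (~y12 | y9) — ~y12 is true.
  15. (~y5 | ~y12) — ~y12 is true.
  16. (y10 | y9) — y10 is true.
  17. (~y5 | ~y8) — ~y8 is true.
  18. (~y5 | y10) — y10 is true.
  19. (~y4 | ~y13) — ~y4 is true.
  20. (y3 | ~y6) — ~y6 is true.
  21. (y4 | ~y11) — ~y11 is true.
  22. (~y4 | y11) — ~y4 is true.

y1 = 1, y2 = 0, y3 = 1, y4 = 0, y5 = 1, y6 = 0, y7 = 0, y8 = 0, y9 = 0, y10 = 1, y11 = 0, y12 = 0, y13 = 1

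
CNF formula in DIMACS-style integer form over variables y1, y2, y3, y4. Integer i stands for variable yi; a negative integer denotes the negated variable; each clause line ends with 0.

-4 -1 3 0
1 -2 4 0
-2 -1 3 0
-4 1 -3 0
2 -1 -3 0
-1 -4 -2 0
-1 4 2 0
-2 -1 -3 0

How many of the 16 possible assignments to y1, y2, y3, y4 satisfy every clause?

Satisfying assignments:
  y1=0 y2=0 y3=0 y4=0
  y1=0 y2=0 y3=0 y4=1
  y1=0 y2=0 y3=1 y4=0
  y1=0 y2=1 y3=0 y4=1
Count: 4.

4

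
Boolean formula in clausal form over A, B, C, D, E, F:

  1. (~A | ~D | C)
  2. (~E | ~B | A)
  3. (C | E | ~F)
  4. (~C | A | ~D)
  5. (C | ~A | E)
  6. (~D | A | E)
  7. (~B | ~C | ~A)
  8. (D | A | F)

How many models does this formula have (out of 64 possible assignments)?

Split on A, then C.
  A=1, C=1: forces B=0; D, E, F free → 2^3 = 8.
  A=1, C=0: remaining (B,D,E,F) ∈ {(0,0,1,0); (0,0,1,1); (1,0,1,0); (1,0,1,1)} — 4.
  A=0, C=1: remaining (B,D,E,F) ∈ {(0,0,0,1); (0,0,1,1); (1,0,0,1)} — 3.
  A=0, C=0: remaining (B,D,E,F) ∈ {(0,0,1,1); (0,1,1,0); (0,1,1,1)} — 3.
Total: 8 + 4 + 3 + 3 = 18.

18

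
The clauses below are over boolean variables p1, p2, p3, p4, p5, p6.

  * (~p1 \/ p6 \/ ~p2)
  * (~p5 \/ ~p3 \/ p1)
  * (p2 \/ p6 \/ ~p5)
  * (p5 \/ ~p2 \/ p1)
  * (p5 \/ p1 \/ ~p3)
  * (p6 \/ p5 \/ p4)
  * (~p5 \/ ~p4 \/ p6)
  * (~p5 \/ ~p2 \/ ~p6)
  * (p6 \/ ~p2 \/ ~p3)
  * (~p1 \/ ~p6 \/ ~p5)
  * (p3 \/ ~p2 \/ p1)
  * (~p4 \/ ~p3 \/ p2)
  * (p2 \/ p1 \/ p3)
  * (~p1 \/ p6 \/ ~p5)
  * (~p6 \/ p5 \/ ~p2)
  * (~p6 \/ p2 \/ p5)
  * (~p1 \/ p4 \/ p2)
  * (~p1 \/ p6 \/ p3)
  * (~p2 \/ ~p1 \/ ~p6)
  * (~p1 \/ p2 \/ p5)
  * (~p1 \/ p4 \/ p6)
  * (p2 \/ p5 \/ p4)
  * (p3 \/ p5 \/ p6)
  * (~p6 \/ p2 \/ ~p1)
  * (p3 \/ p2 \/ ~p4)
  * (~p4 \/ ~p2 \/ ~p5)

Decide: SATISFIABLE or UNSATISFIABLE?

UNSATISFIABLE

p2 = True:
  p6 = True:
    propagation gives p5=False; an empty clause results — contradiction.
  p6 = False:
    propagation gives p1=False, p5=True, p3=False; an empty clause results — contradiction.
p2 = False:
  p5 = True:
    propagation gives p6=True, p1=False, p3=False; an empty clause results — contradiction.
  p5 = False:
    propagation gives p6=False, p4=True, p3=False; an empty clause results — contradiction.
Every branch closes, so no satisfying assignment exists.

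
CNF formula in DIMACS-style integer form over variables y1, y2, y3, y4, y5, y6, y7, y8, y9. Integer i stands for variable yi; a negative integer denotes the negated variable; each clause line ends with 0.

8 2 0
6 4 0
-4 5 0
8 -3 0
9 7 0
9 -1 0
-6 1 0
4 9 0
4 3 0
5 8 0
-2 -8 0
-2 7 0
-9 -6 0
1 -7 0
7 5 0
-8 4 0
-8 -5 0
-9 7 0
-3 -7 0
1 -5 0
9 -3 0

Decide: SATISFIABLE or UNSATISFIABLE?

Branch on y1: take y1 = True.
  then y9 is forced to True.
  then y6 is forced to False.
  then y4 is forced to True.
  then y5 is forced to True.
  then y8 is forced to False.
  then y2 is forced to True.
  then y3 is forced to False.
  then y7 is forced to True.
Every clause has at least one true literal under this assignment.
So y1=True  y2=True  y3=False  y4=True  y5=True  y6=False  y7=True  y8=False  y9=True is a satisfying assignment.

SATISFIABLE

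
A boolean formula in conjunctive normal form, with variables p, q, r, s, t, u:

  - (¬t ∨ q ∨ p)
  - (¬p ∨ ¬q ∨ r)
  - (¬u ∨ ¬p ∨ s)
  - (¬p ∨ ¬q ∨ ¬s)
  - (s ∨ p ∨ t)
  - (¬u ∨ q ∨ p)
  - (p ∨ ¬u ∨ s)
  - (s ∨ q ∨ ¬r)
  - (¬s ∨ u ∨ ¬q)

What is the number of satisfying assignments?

20

Case analysis on p and q:
  p=T, q=T: remaining (r,s,t,u) ∈ {(T,F,F,F); (T,F,T,F)} — 2.
  p=T, q=F: t free; 5 ways for (r,s,u) × 2^1 = 10.
  p=F, q=T: r free; 3 ways for (s,t,u) × 2^1 = 6.
  p=F, q=F: remaining (r,s,t,u) ∈ {(F,T,F,F); (T,T,F,F)} — 2.
Total: 2 + 10 + 6 + 2 = 20.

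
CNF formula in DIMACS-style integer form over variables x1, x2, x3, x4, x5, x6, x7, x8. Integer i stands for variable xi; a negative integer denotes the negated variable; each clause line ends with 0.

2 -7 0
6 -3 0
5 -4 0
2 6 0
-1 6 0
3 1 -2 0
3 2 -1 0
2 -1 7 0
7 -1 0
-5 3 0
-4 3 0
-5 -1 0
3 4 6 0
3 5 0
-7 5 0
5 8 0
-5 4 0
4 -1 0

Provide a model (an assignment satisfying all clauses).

x1=False  x2=True  x3=True  x4=True  x5=True  x6=True  x7=False  x8=False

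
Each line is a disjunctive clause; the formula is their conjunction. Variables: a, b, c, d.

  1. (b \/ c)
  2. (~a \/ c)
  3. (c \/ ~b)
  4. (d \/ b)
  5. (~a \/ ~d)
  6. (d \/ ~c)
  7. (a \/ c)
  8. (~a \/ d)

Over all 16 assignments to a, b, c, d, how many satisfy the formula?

2

Satisfying assignments:
  a=0 b=0 c=1 d=1
  a=0 b=1 c=1 d=1
Count: 2.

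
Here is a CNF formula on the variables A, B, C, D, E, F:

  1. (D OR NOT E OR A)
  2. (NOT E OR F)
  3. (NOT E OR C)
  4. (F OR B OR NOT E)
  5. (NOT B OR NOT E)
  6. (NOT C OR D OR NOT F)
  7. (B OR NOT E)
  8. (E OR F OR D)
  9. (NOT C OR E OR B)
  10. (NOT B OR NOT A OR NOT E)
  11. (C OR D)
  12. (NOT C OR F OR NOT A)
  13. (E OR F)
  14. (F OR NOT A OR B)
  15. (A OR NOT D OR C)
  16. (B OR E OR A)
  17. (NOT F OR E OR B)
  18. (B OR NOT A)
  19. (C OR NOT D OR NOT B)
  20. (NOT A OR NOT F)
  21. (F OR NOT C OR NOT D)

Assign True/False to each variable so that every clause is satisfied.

A = F, B = T, C = T, D = T, E = F, F = T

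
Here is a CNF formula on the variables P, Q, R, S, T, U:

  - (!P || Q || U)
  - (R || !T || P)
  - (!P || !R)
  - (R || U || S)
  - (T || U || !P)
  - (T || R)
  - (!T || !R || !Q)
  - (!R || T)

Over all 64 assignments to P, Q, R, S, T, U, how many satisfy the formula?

9

Case analysis on R and T:
  R=T, T=T: remaining (P,Q,S,U) ∈ {(F,F,F,F); (F,F,F,T); (F,F,T,F); (F,F,T,T)} — 4.
  R=T, T=F: a clause becomes empty — 0.
  R=F, T=T: 5 of the 16 assignments to (P,Q,S,U) work.
  R=F, T=F: a clause becomes empty — 0.
Total: 4 + 0 + 5 + 0 = 9.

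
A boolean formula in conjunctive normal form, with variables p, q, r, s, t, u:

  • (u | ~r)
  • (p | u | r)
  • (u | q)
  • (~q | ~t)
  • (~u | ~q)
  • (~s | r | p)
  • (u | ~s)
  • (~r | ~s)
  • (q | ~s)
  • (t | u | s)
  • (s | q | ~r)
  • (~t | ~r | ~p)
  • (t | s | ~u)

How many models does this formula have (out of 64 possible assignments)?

The models are:
  p=0 q=0 r=0 s=0 t=1 u=1
  p=1 q=0 r=0 s=0 t=1 u=1
Count: 2.

2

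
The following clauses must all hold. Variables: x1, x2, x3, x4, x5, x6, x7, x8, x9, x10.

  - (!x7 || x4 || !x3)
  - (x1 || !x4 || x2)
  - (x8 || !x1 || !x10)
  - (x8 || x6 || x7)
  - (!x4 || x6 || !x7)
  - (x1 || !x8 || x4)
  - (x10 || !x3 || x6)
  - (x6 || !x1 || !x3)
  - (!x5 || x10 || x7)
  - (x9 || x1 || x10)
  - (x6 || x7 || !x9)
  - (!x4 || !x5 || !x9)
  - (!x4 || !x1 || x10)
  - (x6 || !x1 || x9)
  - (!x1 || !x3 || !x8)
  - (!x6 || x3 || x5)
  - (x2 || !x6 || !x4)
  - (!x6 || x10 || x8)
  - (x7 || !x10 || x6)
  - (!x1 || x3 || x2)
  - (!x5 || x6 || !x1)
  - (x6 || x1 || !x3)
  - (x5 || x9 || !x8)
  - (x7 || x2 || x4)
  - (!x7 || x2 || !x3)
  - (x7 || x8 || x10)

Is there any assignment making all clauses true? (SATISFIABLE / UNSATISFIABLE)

SATISFIABLE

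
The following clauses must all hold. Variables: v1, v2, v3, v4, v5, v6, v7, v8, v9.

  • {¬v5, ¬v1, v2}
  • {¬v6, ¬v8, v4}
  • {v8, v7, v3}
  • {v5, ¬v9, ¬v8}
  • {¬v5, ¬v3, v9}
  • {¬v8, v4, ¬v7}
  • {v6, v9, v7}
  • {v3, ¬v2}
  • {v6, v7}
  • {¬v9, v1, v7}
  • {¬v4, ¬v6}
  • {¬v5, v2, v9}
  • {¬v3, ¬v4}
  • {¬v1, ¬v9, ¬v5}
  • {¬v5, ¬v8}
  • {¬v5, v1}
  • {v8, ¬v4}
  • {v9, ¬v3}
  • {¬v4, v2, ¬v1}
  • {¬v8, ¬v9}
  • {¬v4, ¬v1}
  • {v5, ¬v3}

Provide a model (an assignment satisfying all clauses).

v1=False, v2=False, v3=False, v4=True, v5=False, v6=False, v7=True, v8=True, v9=False

Check each clause:
  1. {v2, ¬v1, ¬v5} — ¬v5 is true.
  2. {v4, ¬v8, ¬v6} — ¬v6 is true.
  3. {v3, v7, v8} — v8 is true.
  4. {¬v8, v5, ¬v9} — ¬v9 is true.
  5. {¬v3, ¬v5, v9} — ¬v5 is true.
  6. {¬v8, ¬v7, v4} — v4 is true.
  7. {v6, v7, v9} — v7 is true.
  8. {v3, ¬v2} — ¬v2 is true.
  9. {v7, v6} — v7 is true.
  10. {v7, v1, ¬v9} — v7 is true.
  11. {¬v6, ¬v4} — ¬v6 is true.
  12. {¬v5, v2, v9} — ¬v5 is true.
  13. {¬v3, ¬v4} — ¬v3 is true.
  14. {¬v5, ¬v1, ¬v9} — ¬v5 is true.
  15. {¬v5, ¬v8} — ¬v5 is true.
  16. {v1, ¬v5} — ¬v5 is true.
  17. {¬v4, v8} — v8 is true.
  18. {v9, ¬v3} — ¬v3 is true.
  19. {¬v1, v2, ¬v4} — ¬v1 is true.
  20. {¬v9, ¬v8} — ¬v9 is true.
  21. {¬v4, ¬v1} — ¬v1 is true.
  22. {¬v3, v5} — ¬v3 is true.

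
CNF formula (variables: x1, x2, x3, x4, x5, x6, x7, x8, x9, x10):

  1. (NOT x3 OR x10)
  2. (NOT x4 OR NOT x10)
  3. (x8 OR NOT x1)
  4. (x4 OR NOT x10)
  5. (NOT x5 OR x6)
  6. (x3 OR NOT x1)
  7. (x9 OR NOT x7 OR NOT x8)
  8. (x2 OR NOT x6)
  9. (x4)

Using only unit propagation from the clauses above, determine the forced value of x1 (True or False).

(x4) is a unit clause: x4 = True.
(NOT x4 OR NOT x10): since x4 = True, the clause reduces to (NOT x10). x10 = False.
From (NOT x3 OR x10) and x10 = False: x3 = False.
(NOT x1 OR x3) with x3 = False leaves only NOT x1, so x1 = False.

False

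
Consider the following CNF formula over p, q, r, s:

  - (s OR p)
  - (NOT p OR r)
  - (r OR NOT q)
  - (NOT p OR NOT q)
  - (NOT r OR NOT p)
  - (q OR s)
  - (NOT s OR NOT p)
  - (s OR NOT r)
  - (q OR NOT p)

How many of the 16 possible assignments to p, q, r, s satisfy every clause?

Satisfying assignments:
  p=0 q=0 r=0 s=1
  p=0 q=0 r=1 s=1
  p=0 q=1 r=1 s=1
That's 3 in total.

3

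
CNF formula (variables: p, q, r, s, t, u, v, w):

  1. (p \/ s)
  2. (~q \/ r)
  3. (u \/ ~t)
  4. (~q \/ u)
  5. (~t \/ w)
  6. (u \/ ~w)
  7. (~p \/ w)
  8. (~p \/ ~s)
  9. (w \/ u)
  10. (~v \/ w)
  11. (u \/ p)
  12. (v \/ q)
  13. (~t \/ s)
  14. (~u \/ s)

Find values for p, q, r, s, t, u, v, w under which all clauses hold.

r occurs only positively in the remaining clauses — set r = True.
Pure literal: t appears only negated; assign t = False.
Branch on p: take p = False.
  then s is forced to True.
  then u is forced to True.
Try q = False.
  then v is forced to True.
  then w is forced to True.

p=F, q=F, r=T, s=T, t=F, u=T, v=T, w=T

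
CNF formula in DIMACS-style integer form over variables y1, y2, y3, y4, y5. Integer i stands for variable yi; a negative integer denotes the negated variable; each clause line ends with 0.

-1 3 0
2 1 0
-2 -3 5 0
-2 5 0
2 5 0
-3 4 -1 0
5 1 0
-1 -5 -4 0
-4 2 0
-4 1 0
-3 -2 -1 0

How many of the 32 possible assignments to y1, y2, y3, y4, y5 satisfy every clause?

The models are:
  y1=0 y2=1 y3=0 y4=0 y5=1
  y1=0 y2=1 y3=1 y4=0 y5=1
Count: 2.

2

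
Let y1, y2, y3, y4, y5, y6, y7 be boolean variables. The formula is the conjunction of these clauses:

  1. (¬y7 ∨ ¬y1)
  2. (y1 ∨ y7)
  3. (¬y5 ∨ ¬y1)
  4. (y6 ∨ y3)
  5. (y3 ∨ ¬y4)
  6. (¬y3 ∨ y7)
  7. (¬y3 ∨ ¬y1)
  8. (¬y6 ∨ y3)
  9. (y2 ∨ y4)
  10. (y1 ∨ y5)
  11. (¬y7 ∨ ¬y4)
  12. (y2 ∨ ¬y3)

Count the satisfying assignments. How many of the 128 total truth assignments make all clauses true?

2

The models are:
  y1=F y2=T y3=T y4=F y5=T y6=F y7=T
  y1=F y2=T y3=T y4=F y5=T y6=T y7=T
That's 2 in total.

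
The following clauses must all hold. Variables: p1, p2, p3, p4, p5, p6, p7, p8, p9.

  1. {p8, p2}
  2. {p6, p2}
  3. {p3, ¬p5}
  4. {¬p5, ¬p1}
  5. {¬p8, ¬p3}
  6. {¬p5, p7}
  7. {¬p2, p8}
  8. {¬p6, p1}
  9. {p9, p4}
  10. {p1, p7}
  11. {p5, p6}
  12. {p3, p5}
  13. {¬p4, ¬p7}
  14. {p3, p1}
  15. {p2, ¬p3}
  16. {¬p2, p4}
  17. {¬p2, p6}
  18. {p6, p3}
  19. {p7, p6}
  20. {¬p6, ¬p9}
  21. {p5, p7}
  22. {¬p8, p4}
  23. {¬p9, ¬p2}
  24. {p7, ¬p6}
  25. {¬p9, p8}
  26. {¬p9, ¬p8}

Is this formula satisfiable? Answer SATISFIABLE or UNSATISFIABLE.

p6 = True:
  propagation gives p1=True, p5=False, p3=True, p8=False; an empty clause results — contradiction.
p6 = False:
  propagation gives p2=True; an empty clause results — contradiction.
Every branch closes, so no satisfying assignment exists.

UNSATISFIABLE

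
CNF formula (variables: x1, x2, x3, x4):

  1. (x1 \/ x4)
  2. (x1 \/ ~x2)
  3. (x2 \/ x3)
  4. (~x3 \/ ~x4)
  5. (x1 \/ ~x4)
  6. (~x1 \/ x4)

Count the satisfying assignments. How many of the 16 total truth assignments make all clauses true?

1

Satisfying assignments:
  x1=1 x2=1 x3=0 x4=1
Count: 1.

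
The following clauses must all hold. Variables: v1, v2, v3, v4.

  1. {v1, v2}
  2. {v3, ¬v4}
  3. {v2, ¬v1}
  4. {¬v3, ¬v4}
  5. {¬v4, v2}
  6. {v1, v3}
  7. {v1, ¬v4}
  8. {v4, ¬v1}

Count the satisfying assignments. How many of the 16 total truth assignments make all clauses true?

1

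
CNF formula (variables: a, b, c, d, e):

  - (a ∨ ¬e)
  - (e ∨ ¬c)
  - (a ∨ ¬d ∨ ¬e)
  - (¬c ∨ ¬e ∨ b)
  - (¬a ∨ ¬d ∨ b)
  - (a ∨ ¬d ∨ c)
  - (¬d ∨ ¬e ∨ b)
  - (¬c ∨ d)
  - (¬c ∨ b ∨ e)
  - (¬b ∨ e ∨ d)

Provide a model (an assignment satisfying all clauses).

Branch on a: take a = False.
  then e is forced to False.
  then c is forced to False.
  then d is forced to False.
  then b is forced to False.

a=0  b=0  c=0  d=0  e=0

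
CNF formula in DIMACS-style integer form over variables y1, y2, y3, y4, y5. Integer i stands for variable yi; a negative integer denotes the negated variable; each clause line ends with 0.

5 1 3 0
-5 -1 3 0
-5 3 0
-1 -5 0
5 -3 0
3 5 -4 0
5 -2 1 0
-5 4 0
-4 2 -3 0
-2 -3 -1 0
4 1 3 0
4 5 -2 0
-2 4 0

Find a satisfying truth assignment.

y1 = False, y2 = True, y3 = True, y4 = True, y5 = True

Try y1 = False.
The remaining clauses are satisfied by y2 = True, y3 = True, y4 = True, y5 = True.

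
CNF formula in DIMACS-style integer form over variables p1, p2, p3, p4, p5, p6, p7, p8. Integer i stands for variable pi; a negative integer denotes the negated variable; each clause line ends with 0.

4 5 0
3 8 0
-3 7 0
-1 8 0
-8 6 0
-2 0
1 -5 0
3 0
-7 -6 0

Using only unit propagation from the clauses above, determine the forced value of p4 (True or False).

True

(!p2) stands alone — p2 = False.
(p3) stands alone — p3 = True.
In (p7 || !p3), !p3 is now false; p7 must hold, so p7 = True.
(!p6 || !p7): since p7 = True, the clause reduces to (!p6). p6 = False.
From (p6 || !p8) and p6 = False: p8 = False.
From (p8 || !p1) and p8 = False: p1 = False.
(!p5 || p1) with p1 = False leaves only !p5, so p5 = False.
(p4 || p5) with p5 = False leaves only p4, so p4 = True.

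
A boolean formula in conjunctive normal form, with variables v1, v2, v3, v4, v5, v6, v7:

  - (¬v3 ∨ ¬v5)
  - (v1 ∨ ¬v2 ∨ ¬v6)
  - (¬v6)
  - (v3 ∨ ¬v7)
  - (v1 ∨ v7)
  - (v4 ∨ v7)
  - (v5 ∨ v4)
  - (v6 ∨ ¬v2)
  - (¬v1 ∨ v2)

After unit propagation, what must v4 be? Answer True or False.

True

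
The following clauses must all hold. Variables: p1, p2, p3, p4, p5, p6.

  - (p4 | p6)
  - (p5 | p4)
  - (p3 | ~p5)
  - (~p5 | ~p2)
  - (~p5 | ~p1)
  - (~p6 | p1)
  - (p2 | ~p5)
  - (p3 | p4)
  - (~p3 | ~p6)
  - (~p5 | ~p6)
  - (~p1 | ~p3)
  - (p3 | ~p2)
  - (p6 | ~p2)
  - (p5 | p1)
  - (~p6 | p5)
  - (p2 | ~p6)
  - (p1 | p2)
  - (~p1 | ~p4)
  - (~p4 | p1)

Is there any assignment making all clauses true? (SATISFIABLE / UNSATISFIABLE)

UNSATISFIABLE

p5 = True:
  propagation gives p3=True, p2=False; an empty clause results — contradiction.
p5 = False:
  propagation gives p4=True, p1=True; an empty clause results — contradiction.
Every branch closes, so no satisfying assignment exists.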